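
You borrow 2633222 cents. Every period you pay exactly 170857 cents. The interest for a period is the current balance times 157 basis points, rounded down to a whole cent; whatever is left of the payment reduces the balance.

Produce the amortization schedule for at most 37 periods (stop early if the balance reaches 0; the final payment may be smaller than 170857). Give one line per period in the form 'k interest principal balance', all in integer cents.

1 41341 129516 2503706
2 39308 131549 2372157
3 37242 133615 2238542
4 35145 135712 2102830
5 33014 137843 1964987
6 30850 140007 1824980
7 28652 142205 1682775
8 26419 144438 1538337
9 24151 146706 1391631
10 21848 149009 1242622
11 19509 151348 1091274
12 17133 153724 937550
13 14719 156138 781412
14 12268 158589 622823
15 9778 161079 461744
16 7249 163608 298136
17 4680 166177 131959
18 2071 131959 0

1. interest=⌊2633222·157/10000⌋=41341; principal=170857-41341=129516; balance=2633222-129516=2503706
2. interest=⌊2503706·157/10000⌋=39308; principal=170857-39308=131549; balance=2503706-131549=2372157
3. interest=⌊2372157·157/10000⌋=37242; principal=170857-37242=133615; balance=2372157-133615=2238542
4. interest=⌊2238542·157/10000⌋=35145; principal=170857-35145=135712; balance=2238542-135712=2102830
5. interest=⌊2102830·157/10000⌋=33014; principal=170857-33014=137843; balance=2102830-137843=1964987
6. interest=⌊1964987·157/10000⌋=30850; principal=170857-30850=140007; balance=1964987-140007=1824980
7. interest=⌊1824980·157/10000⌋=28652; principal=170857-28652=142205; balance=1824980-142205=1682775
8. interest=⌊1682775·157/10000⌋=26419; principal=170857-26419=144438; balance=1682775-144438=1538337
9. interest=⌊1538337·157/10000⌋=24151; principal=170857-24151=146706; balance=1538337-146706=1391631
10. interest=⌊1391631·157/10000⌋=21848; principal=170857-21848=149009; balance=1391631-149009=1242622
11. interest=⌊1242622·157/10000⌋=19509; principal=170857-19509=151348; balance=1242622-151348=1091274
12. interest=⌊1091274·157/10000⌋=17133; principal=170857-17133=153724; balance=1091274-153724=937550
13. interest=⌊937550·157/10000⌋=14719; principal=170857-14719=156138; balance=937550-156138=781412
14. interest=⌊781412·157/10000⌋=12268; principal=170857-12268=158589; balance=781412-158589=622823
15. interest=⌊622823·157/10000⌋=9778; principal=170857-9778=161079; balance=622823-161079=461744
16. interest=⌊461744·157/10000⌋=7249; principal=170857-7249=163608; balance=461744-163608=298136
17. interest=⌊298136·157/10000⌋=4680; principal=170857-4680=166177; balance=298136-166177=131959
18. interest=⌊131959·157/10000⌋=2071; principal=min(170857-2071,131959)=131959; balance=131959-131959=0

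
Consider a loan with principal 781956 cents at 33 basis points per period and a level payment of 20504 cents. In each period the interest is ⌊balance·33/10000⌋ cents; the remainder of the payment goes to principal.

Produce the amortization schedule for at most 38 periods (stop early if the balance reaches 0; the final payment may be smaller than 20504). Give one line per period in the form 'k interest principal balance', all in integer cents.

1. interest=⌊781956·33/10000⌋=2580; principal=20504-2580=17924; balance=781956-17924=764032
2. interest=⌊764032·33/10000⌋=2521; principal=20504-2521=17983; balance=764032-17983=746049
3. interest=⌊746049·33/10000⌋=2461; principal=20504-2461=18043; balance=746049-18043=728006
4. interest=⌊728006·33/10000⌋=2402; principal=20504-2402=18102; balance=728006-18102=709904
5. interest=⌊709904·33/10000⌋=2342; principal=20504-2342=18162; balance=709904-18162=691742
6. interest=⌊691742·33/10000⌋=2282; principal=20504-2282=18222; balance=691742-18222=673520
7. interest=⌊673520·33/10000⌋=2222; principal=20504-2222=18282; balance=673520-18282=655238
8. interest=⌊655238·33/10000⌋=2162; principal=20504-2162=18342; balance=655238-18342=636896
9. interest=⌊636896·33/10000⌋=2101; principal=20504-2101=18403; balance=636896-18403=618493
10. interest=⌊618493·33/10000⌋=2041; principal=20504-2041=18463; balance=618493-18463=600030
11. interest=⌊600030·33/10000⌋=1980; principal=20504-1980=18524; balance=600030-18524=581506
12. interest=⌊581506·33/10000⌋=1918; principal=20504-1918=18586; balance=581506-18586=562920
13. interest=⌊562920·33/10000⌋=1857; principal=20504-1857=18647; balance=562920-18647=544273
14. interest=⌊544273·33/10000⌋=1796; principal=20504-1796=18708; balance=544273-18708=525565
15. interest=⌊525565·33/10000⌋=1734; principal=20504-1734=18770; balance=525565-18770=506795
16. interest=⌊506795·33/10000⌋=1672; principal=20504-1672=18832; balance=506795-18832=487963
17. interest=⌊487963·33/10000⌋=1610; principal=20504-1610=18894; balance=487963-18894=469069
18. interest=⌊469069·33/10000⌋=1547; principal=20504-1547=18957; balance=469069-18957=450112
19. interest=⌊450112·33/10000⌋=1485; principal=20504-1485=19019; balance=450112-19019=431093
20. interest=⌊431093·33/10000⌋=1422; principal=20504-1422=19082; balance=431093-19082=412011
21. interest=⌊412011·33/10000⌋=1359; principal=20504-1359=19145; balance=412011-19145=392866
22. interest=⌊392866·33/10000⌋=1296; principal=20504-1296=19208; balance=392866-19208=373658
23. interest=⌊373658·33/10000⌋=1233; principal=20504-1233=19271; balance=373658-19271=354387
24. interest=⌊354387·33/10000⌋=1169; principal=20504-1169=19335; balance=354387-19335=335052
25. interest=⌊335052·33/10000⌋=1105; principal=20504-1105=19399; balance=335052-19399=315653
26. interest=⌊315653·33/10000⌋=1041; principal=20504-1041=19463; balance=315653-19463=296190
27. interest=⌊296190·33/10000⌋=977; principal=20504-977=19527; balance=296190-19527=276663
28. interest=⌊276663·33/10000⌋=912; principal=20504-912=19592; balance=276663-19592=257071
29. interest=⌊257071·33/10000⌋=848; principal=20504-848=19656; balance=257071-19656=237415
30. interest=⌊237415·33/10000⌋=783; principal=20504-783=19721; balance=237415-19721=217694
31. interest=⌊217694·33/10000⌋=718; principal=20504-718=19786; balance=217694-19786=197908
32. interest=⌊197908·33/10000⌋=653; principal=20504-653=19851; balance=197908-19851=178057
33. interest=⌊178057·33/10000⌋=587; principal=20504-587=19917; balance=178057-19917=158140
34. interest=⌊158140·33/10000⌋=521; principal=20504-521=19983; balance=158140-19983=138157
35. interest=⌊138157·33/10000⌋=455; principal=20504-455=20049; balance=138157-20049=118108
36. interest=⌊118108·33/10000⌋=389; principal=20504-389=20115; balance=118108-20115=97993
37. interest=⌊97993·33/10000⌋=323; principal=20504-323=20181; balance=97993-20181=77812
38. interest=⌊77812·33/10000⌋=256; principal=20504-256=20248; balance=77812-20248=57564

1 2580 17924 764032
2 2521 17983 746049
3 2461 18043 728006
4 2402 18102 709904
5 2342 18162 691742
6 2282 18222 673520
7 2222 18282 655238
8 2162 18342 636896
9 2101 18403 618493
10 2041 18463 600030
11 1980 18524 581506
12 1918 18586 562920
13 1857 18647 544273
14 1796 18708 525565
15 1734 18770 506795
16 1672 18832 487963
17 1610 18894 469069
18 1547 18957 450112
19 1485 19019 431093
20 1422 19082 412011
21 1359 19145 392866
22 1296 19208 373658
23 1233 19271 354387
24 1169 19335 335052
25 1105 19399 315653
26 1041 19463 296190
27 977 19527 276663
28 912 19592 257071
29 848 19656 237415
30 783 19721 217694
31 718 19786 197908
32 653 19851 178057
33 587 19917 158140
34 521 19983 138157
35 455 20049 118108
36 389 20115 97993
37 323 20181 77812
38 256 20248 57564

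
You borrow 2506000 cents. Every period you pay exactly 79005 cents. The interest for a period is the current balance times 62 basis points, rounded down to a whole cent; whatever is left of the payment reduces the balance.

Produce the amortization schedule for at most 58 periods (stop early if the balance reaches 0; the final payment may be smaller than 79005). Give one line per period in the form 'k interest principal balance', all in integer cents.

1. interest=⌊2506000·62/10000⌋=15537; principal=79005-15537=63468; balance=2506000-63468=2442532
2. interest=⌊2442532·62/10000⌋=15143; principal=79005-15143=63862; balance=2442532-63862=2378670
3. interest=⌊2378670·62/10000⌋=14747; principal=79005-14747=64258; balance=2378670-64258=2314412
4. interest=⌊2314412·62/10000⌋=14349; principal=79005-14349=64656; balance=2314412-64656=2249756
5. interest=⌊2249756·62/10000⌋=13948; principal=79005-13948=65057; balance=2249756-65057=2184699
6. interest=⌊2184699·62/10000⌋=13545; principal=79005-13545=65460; balance=2184699-65460=2119239
7. interest=⌊2119239·62/10000⌋=13139; principal=79005-13139=65866; balance=2119239-65866=2053373
8. interest=⌊2053373·62/10000⌋=12730; principal=79005-12730=66275; balance=2053373-66275=1987098
9. interest=⌊1987098·62/10000⌋=12320; principal=79005-12320=66685; balance=1987098-66685=1920413
10. interest=⌊1920413·62/10000⌋=11906; principal=79005-11906=67099; balance=1920413-67099=1853314
11. interest=⌊1853314·62/10000⌋=11490; principal=79005-11490=67515; balance=1853314-67515=1785799
12. interest=⌊1785799·62/10000⌋=11071; principal=79005-11071=67934; balance=1785799-67934=1717865
13. interest=⌊1717865·62/10000⌋=10650; principal=79005-10650=68355; balance=1717865-68355=1649510
14. interest=⌊1649510·62/10000⌋=10226; principal=79005-10226=68779; balance=1649510-68779=1580731
15. interest=⌊1580731·62/10000⌋=9800; principal=79005-9800=69205; balance=1580731-69205=1511526
16. interest=⌊1511526·62/10000⌋=9371; principal=79005-9371=69634; balance=1511526-69634=1441892
17. interest=⌊1441892·62/10000⌋=8939; principal=79005-8939=70066; balance=1441892-70066=1371826
18. interest=⌊1371826·62/10000⌋=8505; principal=79005-8505=70500; balance=1371826-70500=1301326
19. interest=⌊1301326·62/10000⌋=8068; principal=79005-8068=70937; balance=1301326-70937=1230389
20. interest=⌊1230389·62/10000⌋=7628; principal=79005-7628=71377; balance=1230389-71377=1159012
21. interest=⌊1159012·62/10000⌋=7185; principal=79005-7185=71820; balance=1159012-71820=1087192
22. interest=⌊1087192·62/10000⌋=6740; principal=79005-6740=72265; balance=1087192-72265=1014927
23. interest=⌊1014927·62/10000⌋=6292; principal=79005-6292=72713; balance=1014927-72713=942214
24. interest=⌊942214·62/10000⌋=5841; principal=79005-5841=73164; balance=942214-73164=869050
25. interest=⌊869050·62/10000⌋=5388; principal=79005-5388=73617; balance=869050-73617=795433
26. interest=⌊795433·62/10000⌋=4931; principal=79005-4931=74074; balance=795433-74074=721359
27. interest=⌊721359·62/10000⌋=4472; principal=79005-4472=74533; balance=721359-74533=646826
28. interest=⌊646826·62/10000⌋=4010; principal=79005-4010=74995; balance=646826-74995=571831
29. interest=⌊571831·62/10000⌋=3545; principal=79005-3545=75460; balance=571831-75460=496371
30. interest=⌊496371·62/10000⌋=3077; principal=79005-3077=75928; balance=496371-75928=420443
31. interest=⌊420443·62/10000⌋=2606; principal=79005-2606=76399; balance=420443-76399=344044
32. interest=⌊344044·62/10000⌋=2133; principal=79005-2133=76872; balance=344044-76872=267172
33. interest=⌊267172·62/10000⌋=1656; principal=79005-1656=77349; balance=267172-77349=189823
34. interest=⌊189823·62/10000⌋=1176; principal=79005-1176=77829; balance=189823-77829=111994
35. interest=⌊111994·62/10000⌋=694; principal=79005-694=78311; balance=111994-78311=33683
36. interest=⌊33683·62/10000⌋=208; principal=min(79005-208,33683)=33683; balance=33683-33683=0

1 15537 63468 2442532
2 15143 63862 2378670
3 14747 64258 2314412
4 14349 64656 2249756
5 13948 65057 2184699
6 13545 65460 2119239
7 13139 65866 2053373
8 12730 66275 1987098
9 12320 66685 1920413
10 11906 67099 1853314
11 11490 67515 1785799
12 11071 67934 1717865
13 10650 68355 1649510
14 10226 68779 1580731
15 9800 69205 1511526
16 9371 69634 1441892
17 8939 70066 1371826
18 8505 70500 1301326
19 8068 70937 1230389
20 7628 71377 1159012
21 7185 71820 1087192
22 6740 72265 1014927
23 6292 72713 942214
24 5841 73164 869050
25 5388 73617 795433
26 4931 74074 721359
27 4472 74533 646826
28 4010 74995 571831
29 3545 75460 496371
30 3077 75928 420443
31 2606 76399 344044
32 2133 76872 267172
33 1656 77349 189823
34 1176 77829 111994
35 694 78311 33683
36 208 33683 0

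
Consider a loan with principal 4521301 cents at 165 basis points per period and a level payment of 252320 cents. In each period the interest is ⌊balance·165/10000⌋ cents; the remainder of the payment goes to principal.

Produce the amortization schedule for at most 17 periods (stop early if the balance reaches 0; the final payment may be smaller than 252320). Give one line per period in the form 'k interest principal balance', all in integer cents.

1. interest=⌊4521301·165/10000⌋=74601; principal=252320-74601=177719; balance=4521301-177719=4343582
2. interest=⌊4343582·165/10000⌋=71669; principal=252320-71669=180651; balance=4343582-180651=4162931
3. interest=⌊4162931·165/10000⌋=68688; principal=252320-68688=183632; balance=4162931-183632=3979299
4. interest=⌊3979299·165/10000⌋=65658; principal=252320-65658=186662; balance=3979299-186662=3792637
5. interest=⌊3792637·165/10000⌋=62578; principal=252320-62578=189742; balance=3792637-189742=3602895
6. interest=⌊3602895·165/10000⌋=59447; principal=252320-59447=192873; balance=3602895-192873=3410022
7. interest=⌊3410022·165/10000⌋=56265; principal=252320-56265=196055; balance=3410022-196055=3213967
8. interest=⌊3213967·165/10000⌋=53030; principal=252320-53030=199290; balance=3213967-199290=3014677
9. interest=⌊3014677·165/10000⌋=49742; principal=252320-49742=202578; balance=3014677-202578=2812099
10. interest=⌊2812099·165/10000⌋=46399; principal=252320-46399=205921; balance=2812099-205921=2606178
11. interest=⌊2606178·165/10000⌋=43001; principal=252320-43001=209319; balance=2606178-209319=2396859
12. interest=⌊2396859·165/10000⌋=39548; principal=252320-39548=212772; balance=2396859-212772=2184087
13. interest=⌊2184087·165/10000⌋=36037; principal=252320-36037=216283; balance=2184087-216283=1967804
14. interest=⌊1967804·165/10000⌋=32468; principal=252320-32468=219852; balance=1967804-219852=1747952
15. interest=⌊1747952·165/10000⌋=28841; principal=252320-28841=223479; balance=1747952-223479=1524473
16. interest=⌊1524473·165/10000⌋=25153; principal=252320-25153=227167; balance=1524473-227167=1297306
17. interest=⌊1297306·165/10000⌋=21405; principal=252320-21405=230915; balance=1297306-230915=1066391

1 74601 177719 4343582
2 71669 180651 4162931
3 68688 183632 3979299
4 65658 186662 3792637
5 62578 189742 3602895
6 59447 192873 3410022
7 56265 196055 3213967
8 53030 199290 3014677
9 49742 202578 2812099
10 46399 205921 2606178
11 43001 209319 2396859
12 39548 212772 2184087
13 36037 216283 1967804
14 32468 219852 1747952
15 28841 223479 1524473
16 25153 227167 1297306
17 21405 230915 1066391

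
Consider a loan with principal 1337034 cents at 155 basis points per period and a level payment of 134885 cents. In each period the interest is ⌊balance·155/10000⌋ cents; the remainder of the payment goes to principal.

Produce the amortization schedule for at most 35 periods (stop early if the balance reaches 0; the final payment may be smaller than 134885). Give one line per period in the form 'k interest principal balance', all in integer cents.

1. interest=⌊1337034·155/10000⌋=20724; principal=134885-20724=114161; balance=1337034-114161=1222873
2. interest=⌊1222873·155/10000⌋=18954; principal=134885-18954=115931; balance=1222873-115931=1106942
3. interest=⌊1106942·155/10000⌋=17157; principal=134885-17157=117728; balance=1106942-117728=989214
4. interest=⌊989214·155/10000⌋=15332; principal=134885-15332=119553; balance=989214-119553=869661
5. interest=⌊869661·155/10000⌋=13479; principal=134885-13479=121406; balance=869661-121406=748255
6. interest=⌊748255·155/10000⌋=11597; principal=134885-11597=123288; balance=748255-123288=624967
7. interest=⌊624967·155/10000⌋=9686; principal=134885-9686=125199; balance=624967-125199=499768
8. interest=⌊499768·155/10000⌋=7746; principal=134885-7746=127139; balance=499768-127139=372629
9. interest=⌊372629·155/10000⌋=5775; principal=134885-5775=129110; balance=372629-129110=243519
10. interest=⌊243519·155/10000⌋=3774; principal=134885-3774=131111; balance=243519-131111=112408
11. interest=⌊112408·155/10000⌋=1742; principal=min(134885-1742,112408)=112408; balance=112408-112408=0

1 20724 114161 1222873
2 18954 115931 1106942
3 17157 117728 989214
4 15332 119553 869661
5 13479 121406 748255
6 11597 123288 624967
7 9686 125199 499768
8 7746 127139 372629
9 5775 129110 243519
10 3774 131111 112408
11 1742 112408 0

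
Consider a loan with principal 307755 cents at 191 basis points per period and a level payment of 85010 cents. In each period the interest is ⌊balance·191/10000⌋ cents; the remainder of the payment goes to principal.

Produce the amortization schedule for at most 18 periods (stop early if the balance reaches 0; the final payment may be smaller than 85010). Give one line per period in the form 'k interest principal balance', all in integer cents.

1 5878 79132 228623
2 4366 80644 147979
3 2826 82184 65795
4 1256 65795 0

1. interest=⌊307755·191/10000⌋=5878; principal=85010-5878=79132; balance=307755-79132=228623
2. interest=⌊228623·191/10000⌋=4366; principal=85010-4366=80644; balance=228623-80644=147979
3. interest=⌊147979·191/10000⌋=2826; principal=85010-2826=82184; balance=147979-82184=65795
4. interest=⌊65795·191/10000⌋=1256; principal=min(85010-1256,65795)=65795; balance=65795-65795=0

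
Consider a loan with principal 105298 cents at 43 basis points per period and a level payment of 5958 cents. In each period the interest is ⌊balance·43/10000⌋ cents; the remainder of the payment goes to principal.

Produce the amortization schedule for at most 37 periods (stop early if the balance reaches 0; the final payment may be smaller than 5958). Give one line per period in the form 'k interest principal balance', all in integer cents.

1. interest=⌊105298·43/10000⌋=452; principal=5958-452=5506; balance=105298-5506=99792
2. interest=⌊99792·43/10000⌋=429; principal=5958-429=5529; balance=99792-5529=94263
3. interest=⌊94263·43/10000⌋=405; principal=5958-405=5553; balance=94263-5553=88710
4. interest=⌊88710·43/10000⌋=381; principal=5958-381=5577; balance=88710-5577=83133
5. interest=⌊83133·43/10000⌋=357; principal=5958-357=5601; balance=83133-5601=77532
6. interest=⌊77532·43/10000⌋=333; principal=5958-333=5625; balance=77532-5625=71907
7. interest=⌊71907·43/10000⌋=309; principal=5958-309=5649; balance=71907-5649=66258
8. interest=⌊66258·43/10000⌋=284; principal=5958-284=5674; balance=66258-5674=60584
9. interest=⌊60584·43/10000⌋=260; principal=5958-260=5698; balance=60584-5698=54886
10. interest=⌊54886·43/10000⌋=236; principal=5958-236=5722; balance=54886-5722=49164
11. interest=⌊49164·43/10000⌋=211; principal=5958-211=5747; balance=49164-5747=43417
12. interest=⌊43417·43/10000⌋=186; principal=5958-186=5772; balance=43417-5772=37645
13. interest=⌊37645·43/10000⌋=161; principal=5958-161=5797; balance=37645-5797=31848
14. interest=⌊31848·43/10000⌋=136; principal=5958-136=5822; balance=31848-5822=26026
15. interest=⌊26026·43/10000⌋=111; principal=5958-111=5847; balance=26026-5847=20179
16. interest=⌊20179·43/10000⌋=86; principal=5958-86=5872; balance=20179-5872=14307
17. interest=⌊14307·43/10000⌋=61; principal=5958-61=5897; balance=14307-5897=8410
18. interest=⌊8410·43/10000⌋=36; principal=5958-36=5922; balance=8410-5922=2488
19. interest=⌊2488·43/10000⌋=10; principal=min(5958-10,2488)=2488; balance=2488-2488=0

1 452 5506 99792
2 429 5529 94263
3 405 5553 88710
4 381 5577 83133
5 357 5601 77532
6 333 5625 71907
7 309 5649 66258
8 284 5674 60584
9 260 5698 54886
10 236 5722 49164
11 211 5747 43417
12 186 5772 37645
13 161 5797 31848
14 136 5822 26026
15 111 5847 20179
16 86 5872 14307
17 61 5897 8410
18 36 5922 2488
19 10 2488 0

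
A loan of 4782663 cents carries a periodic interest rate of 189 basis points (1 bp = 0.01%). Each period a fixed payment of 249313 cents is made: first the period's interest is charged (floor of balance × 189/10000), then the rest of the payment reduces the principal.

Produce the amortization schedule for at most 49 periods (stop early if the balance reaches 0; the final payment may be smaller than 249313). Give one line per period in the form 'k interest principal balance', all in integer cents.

1. interest=⌊4782663·189/10000⌋=90392; principal=249313-90392=158921; balance=4782663-158921=4623742
2. interest=⌊4623742·189/10000⌋=87388; principal=249313-87388=161925; balance=4623742-161925=4461817
3. interest=⌊4461817·189/10000⌋=84328; principal=249313-84328=164985; balance=4461817-164985=4296832
4. interest=⌊4296832·189/10000⌋=81210; principal=249313-81210=168103; balance=4296832-168103=4128729
5. interest=⌊4128729·189/10000⌋=78032; principal=249313-78032=171281; balance=4128729-171281=3957448
6. interest=⌊3957448·189/10000⌋=74795; principal=249313-74795=174518; balance=3957448-174518=3782930
7. interest=⌊3782930·189/10000⌋=71497; principal=249313-71497=177816; balance=3782930-177816=3605114
8. interest=⌊3605114·189/10000⌋=68136; principal=249313-68136=181177; balance=3605114-181177=3423937
9. interest=⌊3423937·189/10000⌋=64712; principal=249313-64712=184601; balance=3423937-184601=3239336
10. interest=⌊3239336·189/10000⌋=61223; principal=249313-61223=188090; balance=3239336-188090=3051246
11. interest=⌊3051246·189/10000⌋=57668; principal=249313-57668=191645; balance=3051246-191645=2859601
12. interest=⌊2859601·189/10000⌋=54046; principal=249313-54046=195267; balance=2859601-195267=2664334
13. interest=⌊2664334·189/10000⌋=50355; principal=249313-50355=198958; balance=2664334-198958=2465376
14. interest=⌊2465376·189/10000⌋=46595; principal=249313-46595=202718; balance=2465376-202718=2262658
15. interest=⌊2262658·189/10000⌋=42764; principal=249313-42764=206549; balance=2262658-206549=2056109
16. interest=⌊2056109·189/10000⌋=38860; principal=249313-38860=210453; balance=2056109-210453=1845656
17. interest=⌊1845656·189/10000⌋=34882; principal=249313-34882=214431; balance=1845656-214431=1631225
18. interest=⌊1631225·189/10000⌋=30830; principal=249313-30830=218483; balance=1631225-218483=1412742
19. interest=⌊1412742·189/10000⌋=26700; principal=249313-26700=222613; balance=1412742-222613=1190129
20. interest=⌊1190129·189/10000⌋=22493; principal=249313-22493=226820; balance=1190129-226820=963309
21. interest=⌊963309·189/10000⌋=18206; principal=249313-18206=231107; balance=963309-231107=732202
22. interest=⌊732202·189/10000⌋=13838; principal=249313-13838=235475; balance=732202-235475=496727
23. interest=⌊496727·189/10000⌋=9388; principal=249313-9388=239925; balance=496727-239925=256802
24. interest=⌊256802·189/10000⌋=4853; principal=249313-4853=244460; balance=256802-244460=12342
25. interest=⌊12342·189/10000⌋=233; principal=min(249313-233,12342)=12342; balance=12342-12342=0

1 90392 158921 4623742
2 87388 161925 4461817
3 84328 164985 4296832
4 81210 168103 4128729
5 78032 171281 3957448
6 74795 174518 3782930
7 71497 177816 3605114
8 68136 181177 3423937
9 64712 184601 3239336
10 61223 188090 3051246
11 57668 191645 2859601
12 54046 195267 2664334
13 50355 198958 2465376
14 46595 202718 2262658
15 42764 206549 2056109
16 38860 210453 1845656
17 34882 214431 1631225
18 30830 218483 1412742
19 26700 222613 1190129
20 22493 226820 963309
21 18206 231107 732202
22 13838 235475 496727
23 9388 239925 256802
24 4853 244460 12342
25 233 12342 0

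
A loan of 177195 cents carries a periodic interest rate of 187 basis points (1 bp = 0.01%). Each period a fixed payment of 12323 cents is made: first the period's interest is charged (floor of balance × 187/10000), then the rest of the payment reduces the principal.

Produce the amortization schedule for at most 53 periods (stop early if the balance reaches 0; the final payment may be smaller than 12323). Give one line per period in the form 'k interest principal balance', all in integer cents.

1 3313 9010 168185
2 3145 9178 159007
3 2973 9350 149657
4 2798 9525 140132
5 2620 9703 130429
6 2439 9884 120545
7 2254 10069 110476
8 2065 10258 100218
9 1874 10449 89769
10 1678 10645 79124
11 1479 10844 68280
12 1276 11047 57233
13 1070 11253 45980
14 859 11464 34516
15 645 11678 22838
16 427 11896 10942
17 204 10942 0

1. interest=⌊177195·187/10000⌋=3313; principal=12323-3313=9010; balance=177195-9010=168185
2. interest=⌊168185·187/10000⌋=3145; principal=12323-3145=9178; balance=168185-9178=159007
3. interest=⌊159007·187/10000⌋=2973; principal=12323-2973=9350; balance=159007-9350=149657
4. interest=⌊149657·187/10000⌋=2798; principal=12323-2798=9525; balance=149657-9525=140132
5. interest=⌊140132·187/10000⌋=2620; principal=12323-2620=9703; balance=140132-9703=130429
6. interest=⌊130429·187/10000⌋=2439; principal=12323-2439=9884; balance=130429-9884=120545
7. interest=⌊120545·187/10000⌋=2254; principal=12323-2254=10069; balance=120545-10069=110476
8. interest=⌊110476·187/10000⌋=2065; principal=12323-2065=10258; balance=110476-10258=100218
9. interest=⌊100218·187/10000⌋=1874; principal=12323-1874=10449; balance=100218-10449=89769
10. interest=⌊89769·187/10000⌋=1678; principal=12323-1678=10645; balance=89769-10645=79124
11. interest=⌊79124·187/10000⌋=1479; principal=12323-1479=10844; balance=79124-10844=68280
12. interest=⌊68280·187/10000⌋=1276; principal=12323-1276=11047; balance=68280-11047=57233
13. interest=⌊57233·187/10000⌋=1070; principal=12323-1070=11253; balance=57233-11253=45980
14. interest=⌊45980·187/10000⌋=859; principal=12323-859=11464; balance=45980-11464=34516
15. interest=⌊34516·187/10000⌋=645; principal=12323-645=11678; balance=34516-11678=22838
16. interest=⌊22838·187/10000⌋=427; principal=12323-427=11896; balance=22838-11896=10942
17. interest=⌊10942·187/10000⌋=204; principal=min(12323-204,10942)=10942; balance=10942-10942=0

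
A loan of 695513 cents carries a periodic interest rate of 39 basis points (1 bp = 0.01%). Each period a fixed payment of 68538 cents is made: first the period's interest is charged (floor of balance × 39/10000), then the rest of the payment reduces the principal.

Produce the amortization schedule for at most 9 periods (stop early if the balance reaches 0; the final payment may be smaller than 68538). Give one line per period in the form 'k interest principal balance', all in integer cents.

1 2712 65826 629687
2 2455 66083 563604
3 2198 66340 497264
4 1939 66599 430665
5 1679 66859 363806
6 1418 67120 296686
7 1157 67381 229305
8 894 67644 161661
9 630 67908 93753

1. interest=⌊695513·39/10000⌋=2712; principal=68538-2712=65826; balance=695513-65826=629687
2. interest=⌊629687·39/10000⌋=2455; principal=68538-2455=66083; balance=629687-66083=563604
3. interest=⌊563604·39/10000⌋=2198; principal=68538-2198=66340; balance=563604-66340=497264
4. interest=⌊497264·39/10000⌋=1939; principal=68538-1939=66599; balance=497264-66599=430665
5. interest=⌊430665·39/10000⌋=1679; principal=68538-1679=66859; balance=430665-66859=363806
6. interest=⌊363806·39/10000⌋=1418; principal=68538-1418=67120; balance=363806-67120=296686
7. interest=⌊296686·39/10000⌋=1157; principal=68538-1157=67381; balance=296686-67381=229305
8. interest=⌊229305·39/10000⌋=894; principal=68538-894=67644; balance=229305-67644=161661
9. interest=⌊161661·39/10000⌋=630; principal=68538-630=67908; balance=161661-67908=93753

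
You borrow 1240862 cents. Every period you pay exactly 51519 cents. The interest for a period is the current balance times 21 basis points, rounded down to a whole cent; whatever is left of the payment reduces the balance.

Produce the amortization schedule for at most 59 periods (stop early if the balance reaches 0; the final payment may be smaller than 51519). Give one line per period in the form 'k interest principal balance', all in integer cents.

1 2605 48914 1191948
2 2503 49016 1142932
3 2400 49119 1093813
4 2297 49222 1044591
5 2193 49326 995265
6 2090 49429 945836
7 1986 49533 896303
8 1882 49637 846666
9 1777 49742 796924
10 1673 49846 747078
11 1568 49951 697127
12 1463 50056 647071
13 1358 50161 596910
14 1253 50266 546644
15 1147 50372 496272
16 1042 50477 445795
17 936 50583 395212
18 829 50690 344522
19 723 50796 293726
20 616 50903 242823
21 509 51010 191813
22 402 51117 140696
23 295 51224 89472
24 187 51332 38140
25 80 38140 0

1. interest=⌊1240862·21/10000⌋=2605; principal=51519-2605=48914; balance=1240862-48914=1191948
2. interest=⌊1191948·21/10000⌋=2503; principal=51519-2503=49016; balance=1191948-49016=1142932
3. interest=⌊1142932·21/10000⌋=2400; principal=51519-2400=49119; balance=1142932-49119=1093813
4. interest=⌊1093813·21/10000⌋=2297; principal=51519-2297=49222; balance=1093813-49222=1044591
5. interest=⌊1044591·21/10000⌋=2193; principal=51519-2193=49326; balance=1044591-49326=995265
6. interest=⌊995265·21/10000⌋=2090; principal=51519-2090=49429; balance=995265-49429=945836
7. interest=⌊945836·21/10000⌋=1986; principal=51519-1986=49533; balance=945836-49533=896303
8. interest=⌊896303·21/10000⌋=1882; principal=51519-1882=49637; balance=896303-49637=846666
9. interest=⌊846666·21/10000⌋=1777; principal=51519-1777=49742; balance=846666-49742=796924
10. interest=⌊796924·21/10000⌋=1673; principal=51519-1673=49846; balance=796924-49846=747078
11. interest=⌊747078·21/10000⌋=1568; principal=51519-1568=49951; balance=747078-49951=697127
12. interest=⌊697127·21/10000⌋=1463; principal=51519-1463=50056; balance=697127-50056=647071
13. interest=⌊647071·21/10000⌋=1358; principal=51519-1358=50161; balance=647071-50161=596910
14. interest=⌊596910·21/10000⌋=1253; principal=51519-1253=50266; balance=596910-50266=546644
15. interest=⌊546644·21/10000⌋=1147; principal=51519-1147=50372; balance=546644-50372=496272
16. interest=⌊496272·21/10000⌋=1042; principal=51519-1042=50477; balance=496272-50477=445795
17. interest=⌊445795·21/10000⌋=936; principal=51519-936=50583; balance=445795-50583=395212
18. interest=⌊395212·21/10000⌋=829; principal=51519-829=50690; balance=395212-50690=344522
19. interest=⌊344522·21/10000⌋=723; principal=51519-723=50796; balance=344522-50796=293726
20. interest=⌊293726·21/10000⌋=616; principal=51519-616=50903; balance=293726-50903=242823
21. interest=⌊242823·21/10000⌋=509; principal=51519-509=51010; balance=242823-51010=191813
22. interest=⌊191813·21/10000⌋=402; principal=51519-402=51117; balance=191813-51117=140696
23. interest=⌊140696·21/10000⌋=295; principal=51519-295=51224; balance=140696-51224=89472
24. interest=⌊89472·21/10000⌋=187; principal=51519-187=51332; balance=89472-51332=38140
25. interest=⌊38140·21/10000⌋=80; principal=min(51519-80,38140)=38140; balance=38140-38140=0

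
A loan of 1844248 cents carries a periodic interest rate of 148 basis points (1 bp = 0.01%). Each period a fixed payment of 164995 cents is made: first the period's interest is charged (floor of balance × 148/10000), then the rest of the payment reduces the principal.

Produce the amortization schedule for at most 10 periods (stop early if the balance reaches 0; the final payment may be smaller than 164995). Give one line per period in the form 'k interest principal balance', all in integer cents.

1 27294 137701 1706547
2 25256 139739 1566808
3 23188 141807 1425001
4 21090 143905 1281096
5 18960 146035 1135061
6 16798 148197 986864
7 14605 150390 836474
8 12379 152616 683858
9 10121 154874 528984
10 7828 157167 371817

1. interest=⌊1844248·148/10000⌋=27294; principal=164995-27294=137701; balance=1844248-137701=1706547
2. interest=⌊1706547·148/10000⌋=25256; principal=164995-25256=139739; balance=1706547-139739=1566808
3. interest=⌊1566808·148/10000⌋=23188; principal=164995-23188=141807; balance=1566808-141807=1425001
4. interest=⌊1425001·148/10000⌋=21090; principal=164995-21090=143905; balance=1425001-143905=1281096
5. interest=⌊1281096·148/10000⌋=18960; principal=164995-18960=146035; balance=1281096-146035=1135061
6. interest=⌊1135061·148/10000⌋=16798; principal=164995-16798=148197; balance=1135061-148197=986864
7. interest=⌊986864·148/10000⌋=14605; principal=164995-14605=150390; balance=986864-150390=836474
8. interest=⌊836474·148/10000⌋=12379; principal=164995-12379=152616; balance=836474-152616=683858
9. interest=⌊683858·148/10000⌋=10121; principal=164995-10121=154874; balance=683858-154874=528984
10. interest=⌊528984·148/10000⌋=7828; principal=164995-7828=157167; balance=528984-157167=371817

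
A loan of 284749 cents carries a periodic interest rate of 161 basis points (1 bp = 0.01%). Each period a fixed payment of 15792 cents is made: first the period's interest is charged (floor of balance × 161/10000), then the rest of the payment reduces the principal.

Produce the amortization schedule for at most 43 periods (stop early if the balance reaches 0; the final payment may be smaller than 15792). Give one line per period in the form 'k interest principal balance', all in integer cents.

1. interest=⌊284749·161/10000⌋=4584; principal=15792-4584=11208; balance=284749-11208=273541
2. interest=⌊273541·161/10000⌋=4404; principal=15792-4404=11388; balance=273541-11388=262153
3. interest=⌊262153·161/10000⌋=4220; principal=15792-4220=11572; balance=262153-11572=250581
4. interest=⌊250581·161/10000⌋=4034; principal=15792-4034=11758; balance=250581-11758=238823
5. interest=⌊238823·161/10000⌋=3845; principal=15792-3845=11947; balance=238823-11947=226876
6. interest=⌊226876·161/10000⌋=3652; principal=15792-3652=12140; balance=226876-12140=214736
7. interest=⌊214736·161/10000⌋=3457; principal=15792-3457=12335; balance=214736-12335=202401
8. interest=⌊202401·161/10000⌋=3258; principal=15792-3258=12534; balance=202401-12534=189867
9. interest=⌊189867·161/10000⌋=3056; principal=15792-3056=12736; balance=189867-12736=177131
10. interest=⌊177131·161/10000⌋=2851; principal=15792-2851=12941; balance=177131-12941=164190
11. interest=⌊164190·161/10000⌋=2643; principal=15792-2643=13149; balance=164190-13149=151041
12. interest=⌊151041·161/10000⌋=2431; principal=15792-2431=13361; balance=151041-13361=137680
13. interest=⌊137680·161/10000⌋=2216; principal=15792-2216=13576; balance=137680-13576=124104
14. interest=⌊124104·161/10000⌋=1998; principal=15792-1998=13794; balance=124104-13794=110310
15. interest=⌊110310·161/10000⌋=1775; principal=15792-1775=14017; balance=110310-14017=96293
16. interest=⌊96293·161/10000⌋=1550; principal=15792-1550=14242; balance=96293-14242=82051
17. interest=⌊82051·161/10000⌋=1321; principal=15792-1321=14471; balance=82051-14471=67580
18. interest=⌊67580·161/10000⌋=1088; principal=15792-1088=14704; balance=67580-14704=52876
19. interest=⌊52876·161/10000⌋=851; principal=15792-851=14941; balance=52876-14941=37935
20. interest=⌊37935·161/10000⌋=610; principal=15792-610=15182; balance=37935-15182=22753
21. interest=⌊22753·161/10000⌋=366; principal=15792-366=15426; balance=22753-15426=7327
22. interest=⌊7327·161/10000⌋=117; principal=min(15792-117,7327)=7327; balance=7327-7327=0

1 4584 11208 273541
2 4404 11388 262153
3 4220 11572 250581
4 4034 11758 238823
5 3845 11947 226876
6 3652 12140 214736
7 3457 12335 202401
8 3258 12534 189867
9 3056 12736 177131
10 2851 12941 164190
11 2643 13149 151041
12 2431 13361 137680
13 2216 13576 124104
14 1998 13794 110310
15 1775 14017 96293
16 1550 14242 82051
17 1321 14471 67580
18 1088 14704 52876
19 851 14941 37935
20 610 15182 22753
21 366 15426 7327
22 117 7327 0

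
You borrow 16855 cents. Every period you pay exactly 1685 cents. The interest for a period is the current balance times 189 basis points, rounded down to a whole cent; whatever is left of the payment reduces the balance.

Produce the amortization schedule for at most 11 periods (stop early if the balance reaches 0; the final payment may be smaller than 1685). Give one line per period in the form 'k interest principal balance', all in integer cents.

1 318 1367 15488
2 292 1393 14095
3 266 1419 12676
4 239 1446 11230
5 212 1473 9757
6 184 1501 8256
7 156 1529 6727
8 127 1558 5169
9 97 1588 3581
10 67 1618 1963
11 37 1648 315

1. interest=⌊16855·189/10000⌋=318; principal=1685-318=1367; balance=16855-1367=15488
2. interest=⌊15488·189/10000⌋=292; principal=1685-292=1393; balance=15488-1393=14095
3. interest=⌊14095·189/10000⌋=266; principal=1685-266=1419; balance=14095-1419=12676
4. interest=⌊12676·189/10000⌋=239; principal=1685-239=1446; balance=12676-1446=11230
5. interest=⌊11230·189/10000⌋=212; principal=1685-212=1473; balance=11230-1473=9757
6. interest=⌊9757·189/10000⌋=184; principal=1685-184=1501; balance=9757-1501=8256
7. interest=⌊8256·189/10000⌋=156; principal=1685-156=1529; balance=8256-1529=6727
8. interest=⌊6727·189/10000⌋=127; principal=1685-127=1558; balance=6727-1558=5169
9. interest=⌊5169·189/10000⌋=97; principal=1685-97=1588; balance=5169-1588=3581
10. interest=⌊3581·189/10000⌋=67; principal=1685-67=1618; balance=3581-1618=1963
11. interest=⌊1963·189/10000⌋=37; principal=1685-37=1648; balance=1963-1648=315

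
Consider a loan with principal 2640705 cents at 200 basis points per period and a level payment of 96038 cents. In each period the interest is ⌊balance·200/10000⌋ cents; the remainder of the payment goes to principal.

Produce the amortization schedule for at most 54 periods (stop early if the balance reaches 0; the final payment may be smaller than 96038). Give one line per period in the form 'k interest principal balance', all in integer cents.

1 52814 43224 2597481
2 51949 44089 2553392
3 51067 44971 2508421
4 50168 45870 2462551
5 49251 46787 2415764
6 48315 47723 2368041
7 47360 48678 2319363
8 46387 49651 2269712
9 45394 50644 2219068
10 44381 51657 2167411
11 43348 52690 2114721
12 42294 53744 2060977
13 41219 54819 2006158
14 40123 55915 1950243
15 39004 57034 1893209
16 37864 58174 1835035
17 36700 59338 1775697
18 35513 60525 1715172
19 34303 61735 1653437
20 33068 62970 1590467
21 31809 64229 1526238
22 30524 65514 1460724
23 29214 66824 1393900
24 27878 68160 1325740
25 26514 69524 1256216
26 25124 70914 1185302
27 23706 72332 1112970
28 22259 73779 1039191
29 20783 75255 963936
30 19278 76760 887176
31 17743 78295 808881
32 16177 79861 729020
33 14580 81458 647562
34 12951 83087 564475
35 11289 84749 479726
36 9594 86444 393282
37 7865 88173 305109
38 6102 89936 215173
39 4303 91735 123438
40 2468 93570 29868
41 597 29868 0

1. interest=⌊2640705·200/10000⌋=52814; principal=96038-52814=43224; balance=2640705-43224=2597481
2. interest=⌊2597481·200/10000⌋=51949; principal=96038-51949=44089; balance=2597481-44089=2553392
3. interest=⌊2553392·200/10000⌋=51067; principal=96038-51067=44971; balance=2553392-44971=2508421
4. interest=⌊2508421·200/10000⌋=50168; principal=96038-50168=45870; balance=2508421-45870=2462551
5. interest=⌊2462551·200/10000⌋=49251; principal=96038-49251=46787; balance=2462551-46787=2415764
6. interest=⌊2415764·200/10000⌋=48315; principal=96038-48315=47723; balance=2415764-47723=2368041
7. interest=⌊2368041·200/10000⌋=47360; principal=96038-47360=48678; balance=2368041-48678=2319363
8. interest=⌊2319363·200/10000⌋=46387; principal=96038-46387=49651; balance=2319363-49651=2269712
9. interest=⌊2269712·200/10000⌋=45394; principal=96038-45394=50644; balance=2269712-50644=2219068
10. interest=⌊2219068·200/10000⌋=44381; principal=96038-44381=51657; balance=2219068-51657=2167411
11. interest=⌊2167411·200/10000⌋=43348; principal=96038-43348=52690; balance=2167411-52690=2114721
12. interest=⌊2114721·200/10000⌋=42294; principal=96038-42294=53744; balance=2114721-53744=2060977
13. interest=⌊2060977·200/10000⌋=41219; principal=96038-41219=54819; balance=2060977-54819=2006158
14. interest=⌊2006158·200/10000⌋=40123; principal=96038-40123=55915; balance=2006158-55915=1950243
15. interest=⌊1950243·200/10000⌋=39004; principal=96038-39004=57034; balance=1950243-57034=1893209
16. interest=⌊1893209·200/10000⌋=37864; principal=96038-37864=58174; balance=1893209-58174=1835035
17. interest=⌊1835035·200/10000⌋=36700; principal=96038-36700=59338; balance=1835035-59338=1775697
18. interest=⌊1775697·200/10000⌋=35513; principal=96038-35513=60525; balance=1775697-60525=1715172
19. interest=⌊1715172·200/10000⌋=34303; principal=96038-34303=61735; balance=1715172-61735=1653437
20. interest=⌊1653437·200/10000⌋=33068; principal=96038-33068=62970; balance=1653437-62970=1590467
21. interest=⌊1590467·200/10000⌋=31809; principal=96038-31809=64229; balance=1590467-64229=1526238
22. interest=⌊1526238·200/10000⌋=30524; principal=96038-30524=65514; balance=1526238-65514=1460724
23. interest=⌊1460724·200/10000⌋=29214; principal=96038-29214=66824; balance=1460724-66824=1393900
24. interest=⌊1393900·200/10000⌋=27878; principal=96038-27878=68160; balance=1393900-68160=1325740
25. interest=⌊1325740·200/10000⌋=26514; principal=96038-26514=69524; balance=1325740-69524=1256216
26. interest=⌊1256216·200/10000⌋=25124; principal=96038-25124=70914; balance=1256216-70914=1185302
27. interest=⌊1185302·200/10000⌋=23706; principal=96038-23706=72332; balance=1185302-72332=1112970
28. interest=⌊1112970·200/10000⌋=22259; principal=96038-22259=73779; balance=1112970-73779=1039191
29. interest=⌊1039191·200/10000⌋=20783; principal=96038-20783=75255; balance=1039191-75255=963936
30. interest=⌊963936·200/10000⌋=19278; principal=96038-19278=76760; balance=963936-76760=887176
31. interest=⌊887176·200/10000⌋=17743; principal=96038-17743=78295; balance=887176-78295=808881
32. interest=⌊808881·200/10000⌋=16177; principal=96038-16177=79861; balance=808881-79861=729020
33. interest=⌊729020·200/10000⌋=14580; principal=96038-14580=81458; balance=729020-81458=647562
34. interest=⌊647562·200/10000⌋=12951; principal=96038-12951=83087; balance=647562-83087=564475
35. interest=⌊564475·200/10000⌋=11289; principal=96038-11289=84749; balance=564475-84749=479726
36. interest=⌊479726·200/10000⌋=9594; principal=96038-9594=86444; balance=479726-86444=393282
37. interest=⌊393282·200/10000⌋=7865; principal=96038-7865=88173; balance=393282-88173=305109
38. interest=⌊305109·200/10000⌋=6102; principal=96038-6102=89936; balance=305109-89936=215173
39. interest=⌊215173·200/10000⌋=4303; principal=96038-4303=91735; balance=215173-91735=123438
40. interest=⌊123438·200/10000⌋=2468; principal=96038-2468=93570; balance=123438-93570=29868
41. interest=⌊29868·200/10000⌋=597; principal=min(96038-597,29868)=29868; balance=29868-29868=0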